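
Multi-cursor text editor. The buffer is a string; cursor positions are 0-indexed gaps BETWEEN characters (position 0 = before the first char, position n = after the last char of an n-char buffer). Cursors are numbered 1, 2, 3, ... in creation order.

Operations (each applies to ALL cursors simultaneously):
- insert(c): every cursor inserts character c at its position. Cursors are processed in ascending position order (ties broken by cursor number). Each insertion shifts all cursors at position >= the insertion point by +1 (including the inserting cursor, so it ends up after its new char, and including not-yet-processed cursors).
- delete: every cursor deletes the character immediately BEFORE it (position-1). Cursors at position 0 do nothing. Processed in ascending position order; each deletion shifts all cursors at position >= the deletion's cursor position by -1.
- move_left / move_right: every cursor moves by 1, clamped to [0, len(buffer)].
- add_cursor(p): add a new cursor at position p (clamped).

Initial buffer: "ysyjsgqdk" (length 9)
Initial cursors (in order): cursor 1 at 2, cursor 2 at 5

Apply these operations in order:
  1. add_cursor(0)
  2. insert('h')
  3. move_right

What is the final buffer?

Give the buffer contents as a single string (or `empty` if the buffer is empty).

After op 1 (add_cursor(0)): buffer="ysyjsgqdk" (len 9), cursors c3@0 c1@2 c2@5, authorship .........
After op 2 (insert('h')): buffer="hyshyjshgqdk" (len 12), cursors c3@1 c1@4 c2@8, authorship 3..1...2....
After op 3 (move_right): buffer="hyshyjshgqdk" (len 12), cursors c3@2 c1@5 c2@9, authorship 3..1...2....

Answer: hyshyjshgqdk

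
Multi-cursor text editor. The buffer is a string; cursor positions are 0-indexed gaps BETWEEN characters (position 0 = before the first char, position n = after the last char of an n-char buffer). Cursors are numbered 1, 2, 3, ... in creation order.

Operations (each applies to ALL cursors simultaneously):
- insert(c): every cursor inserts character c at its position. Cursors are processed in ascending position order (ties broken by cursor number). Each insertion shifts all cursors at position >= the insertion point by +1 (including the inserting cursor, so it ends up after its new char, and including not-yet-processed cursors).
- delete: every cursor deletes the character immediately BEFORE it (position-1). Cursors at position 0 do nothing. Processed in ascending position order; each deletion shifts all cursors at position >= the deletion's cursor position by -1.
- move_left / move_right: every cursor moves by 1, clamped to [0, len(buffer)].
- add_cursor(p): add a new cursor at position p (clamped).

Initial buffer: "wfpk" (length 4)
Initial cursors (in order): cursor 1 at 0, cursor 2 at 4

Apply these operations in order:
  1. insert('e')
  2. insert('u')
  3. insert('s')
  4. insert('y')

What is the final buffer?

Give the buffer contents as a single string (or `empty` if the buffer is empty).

After op 1 (insert('e')): buffer="ewfpke" (len 6), cursors c1@1 c2@6, authorship 1....2
After op 2 (insert('u')): buffer="euwfpkeu" (len 8), cursors c1@2 c2@8, authorship 11....22
After op 3 (insert('s')): buffer="euswfpkeus" (len 10), cursors c1@3 c2@10, authorship 111....222
After op 4 (insert('y')): buffer="eusywfpkeusy" (len 12), cursors c1@4 c2@12, authorship 1111....2222

Answer: eusywfpkeusy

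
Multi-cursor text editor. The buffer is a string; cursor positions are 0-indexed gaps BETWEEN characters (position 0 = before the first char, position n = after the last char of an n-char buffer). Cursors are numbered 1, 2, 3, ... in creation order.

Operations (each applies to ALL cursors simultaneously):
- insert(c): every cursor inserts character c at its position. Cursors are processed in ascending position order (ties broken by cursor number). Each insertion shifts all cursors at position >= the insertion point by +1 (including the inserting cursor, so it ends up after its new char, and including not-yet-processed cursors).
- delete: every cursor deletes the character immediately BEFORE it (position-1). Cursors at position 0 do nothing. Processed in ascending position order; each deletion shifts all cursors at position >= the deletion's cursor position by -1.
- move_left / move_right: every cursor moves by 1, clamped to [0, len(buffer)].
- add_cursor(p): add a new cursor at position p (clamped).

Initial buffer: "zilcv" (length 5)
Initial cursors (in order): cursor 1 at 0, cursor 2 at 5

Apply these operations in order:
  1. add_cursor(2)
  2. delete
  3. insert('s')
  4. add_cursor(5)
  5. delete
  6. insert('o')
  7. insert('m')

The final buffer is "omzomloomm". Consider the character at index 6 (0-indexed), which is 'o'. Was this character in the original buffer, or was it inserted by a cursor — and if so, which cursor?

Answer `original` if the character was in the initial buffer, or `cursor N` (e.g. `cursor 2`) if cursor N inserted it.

After op 1 (add_cursor(2)): buffer="zilcv" (len 5), cursors c1@0 c3@2 c2@5, authorship .....
After op 2 (delete): buffer="zlc" (len 3), cursors c1@0 c3@1 c2@3, authorship ...
After op 3 (insert('s')): buffer="szslcs" (len 6), cursors c1@1 c3@3 c2@6, authorship 1.3..2
After op 4 (add_cursor(5)): buffer="szslcs" (len 6), cursors c1@1 c3@3 c4@5 c2@6, authorship 1.3..2
After op 5 (delete): buffer="zl" (len 2), cursors c1@0 c3@1 c2@2 c4@2, authorship ..
After op 6 (insert('o')): buffer="ozoloo" (len 6), cursors c1@1 c3@3 c2@6 c4@6, authorship 1.3.24
After op 7 (insert('m')): buffer="omzomloomm" (len 10), cursors c1@2 c3@5 c2@10 c4@10, authorship 11.33.2424
Authorship (.=original, N=cursor N): 1 1 . 3 3 . 2 4 2 4
Index 6: author = 2

Answer: cursor 2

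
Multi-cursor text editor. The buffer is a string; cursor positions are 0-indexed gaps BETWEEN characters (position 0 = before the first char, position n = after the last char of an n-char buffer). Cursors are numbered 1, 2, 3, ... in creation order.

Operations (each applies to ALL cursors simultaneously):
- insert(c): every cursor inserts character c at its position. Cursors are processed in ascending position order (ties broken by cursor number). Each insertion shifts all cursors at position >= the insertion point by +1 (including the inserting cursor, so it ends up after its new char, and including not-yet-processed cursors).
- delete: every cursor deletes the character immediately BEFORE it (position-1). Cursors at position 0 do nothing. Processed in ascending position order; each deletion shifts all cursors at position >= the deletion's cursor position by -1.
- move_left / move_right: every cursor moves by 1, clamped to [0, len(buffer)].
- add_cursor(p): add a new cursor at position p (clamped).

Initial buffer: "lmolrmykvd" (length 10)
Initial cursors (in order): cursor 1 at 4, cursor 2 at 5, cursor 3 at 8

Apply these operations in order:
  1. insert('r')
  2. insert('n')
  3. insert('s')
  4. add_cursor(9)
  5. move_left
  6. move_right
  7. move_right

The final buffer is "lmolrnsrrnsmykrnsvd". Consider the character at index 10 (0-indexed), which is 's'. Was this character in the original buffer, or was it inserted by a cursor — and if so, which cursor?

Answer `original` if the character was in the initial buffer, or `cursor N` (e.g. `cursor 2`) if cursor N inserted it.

Answer: cursor 2

Derivation:
After op 1 (insert('r')): buffer="lmolrrrmykrvd" (len 13), cursors c1@5 c2@7 c3@11, authorship ....1.2...3..
After op 2 (insert('n')): buffer="lmolrnrrnmykrnvd" (len 16), cursors c1@6 c2@9 c3@14, authorship ....11.22...33..
After op 3 (insert('s')): buffer="lmolrnsrrnsmykrnsvd" (len 19), cursors c1@7 c2@11 c3@17, authorship ....111.222...333..
After op 4 (add_cursor(9)): buffer="lmolrnsrrnsmykrnsvd" (len 19), cursors c1@7 c4@9 c2@11 c3@17, authorship ....111.222...333..
After op 5 (move_left): buffer="lmolrnsrrnsmykrnsvd" (len 19), cursors c1@6 c4@8 c2@10 c3@16, authorship ....111.222...333..
After op 6 (move_right): buffer="lmolrnsrrnsmykrnsvd" (len 19), cursors c1@7 c4@9 c2@11 c3@17, authorship ....111.222...333..
After op 7 (move_right): buffer="lmolrnsrrnsmykrnsvd" (len 19), cursors c1@8 c4@10 c2@12 c3@18, authorship ....111.222...333..
Authorship (.=original, N=cursor N): . . . . 1 1 1 . 2 2 2 . . . 3 3 3 . .
Index 10: author = 2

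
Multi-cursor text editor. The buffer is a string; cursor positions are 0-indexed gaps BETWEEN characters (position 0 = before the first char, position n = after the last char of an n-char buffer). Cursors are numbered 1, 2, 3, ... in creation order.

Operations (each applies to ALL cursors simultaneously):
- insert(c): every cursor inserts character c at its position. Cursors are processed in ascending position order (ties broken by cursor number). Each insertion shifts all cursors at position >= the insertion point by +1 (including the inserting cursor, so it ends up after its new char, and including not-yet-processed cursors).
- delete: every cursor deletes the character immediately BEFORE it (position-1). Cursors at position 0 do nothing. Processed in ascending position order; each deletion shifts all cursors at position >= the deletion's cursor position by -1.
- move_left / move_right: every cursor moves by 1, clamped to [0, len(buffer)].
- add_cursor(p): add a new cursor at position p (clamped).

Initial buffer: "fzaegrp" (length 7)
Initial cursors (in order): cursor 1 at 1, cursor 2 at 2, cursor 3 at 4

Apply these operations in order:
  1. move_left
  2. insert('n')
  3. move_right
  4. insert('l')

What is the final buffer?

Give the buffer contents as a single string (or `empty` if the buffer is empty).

After op 1 (move_left): buffer="fzaegrp" (len 7), cursors c1@0 c2@1 c3@3, authorship .......
After op 2 (insert('n')): buffer="nfnzanegrp" (len 10), cursors c1@1 c2@3 c3@6, authorship 1.2..3....
After op 3 (move_right): buffer="nfnzanegrp" (len 10), cursors c1@2 c2@4 c3@7, authorship 1.2..3....
After op 4 (insert('l')): buffer="nflnzlanelgrp" (len 13), cursors c1@3 c2@6 c3@10, authorship 1.12.2.3.3...

Answer: nflnzlanelgrp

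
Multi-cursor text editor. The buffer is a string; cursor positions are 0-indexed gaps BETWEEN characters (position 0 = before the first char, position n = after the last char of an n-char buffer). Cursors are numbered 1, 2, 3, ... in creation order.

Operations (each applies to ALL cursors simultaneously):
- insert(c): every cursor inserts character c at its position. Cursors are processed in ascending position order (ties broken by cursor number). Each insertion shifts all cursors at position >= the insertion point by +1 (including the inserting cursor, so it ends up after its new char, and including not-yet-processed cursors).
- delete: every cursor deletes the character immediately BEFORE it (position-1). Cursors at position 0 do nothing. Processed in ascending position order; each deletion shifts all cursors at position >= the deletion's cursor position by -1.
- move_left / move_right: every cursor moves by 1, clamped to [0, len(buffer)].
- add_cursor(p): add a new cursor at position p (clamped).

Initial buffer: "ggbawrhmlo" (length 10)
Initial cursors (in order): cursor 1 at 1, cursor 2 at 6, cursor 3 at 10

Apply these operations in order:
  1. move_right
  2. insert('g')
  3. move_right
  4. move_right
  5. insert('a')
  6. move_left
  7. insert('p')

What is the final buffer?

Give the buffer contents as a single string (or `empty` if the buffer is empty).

After op 1 (move_right): buffer="ggbawrhmlo" (len 10), cursors c1@2 c2@7 c3@10, authorship ..........
After op 2 (insert('g')): buffer="gggbawrhgmlog" (len 13), cursors c1@3 c2@9 c3@13, authorship ..1.....2...3
After op 3 (move_right): buffer="gggbawrhgmlog" (len 13), cursors c1@4 c2@10 c3@13, authorship ..1.....2...3
After op 4 (move_right): buffer="gggbawrhgmlog" (len 13), cursors c1@5 c2@11 c3@13, authorship ..1.....2...3
After op 5 (insert('a')): buffer="gggbaawrhgmlaoga" (len 16), cursors c1@6 c2@13 c3@16, authorship ..1..1...2..2.33
After op 6 (move_left): buffer="gggbaawrhgmlaoga" (len 16), cursors c1@5 c2@12 c3@15, authorship ..1..1...2..2.33
After op 7 (insert('p')): buffer="gggbapawrhgmlpaogpa" (len 19), cursors c1@6 c2@14 c3@18, authorship ..1..11...2..22.333

Answer: gggbapawrhgmlpaogpa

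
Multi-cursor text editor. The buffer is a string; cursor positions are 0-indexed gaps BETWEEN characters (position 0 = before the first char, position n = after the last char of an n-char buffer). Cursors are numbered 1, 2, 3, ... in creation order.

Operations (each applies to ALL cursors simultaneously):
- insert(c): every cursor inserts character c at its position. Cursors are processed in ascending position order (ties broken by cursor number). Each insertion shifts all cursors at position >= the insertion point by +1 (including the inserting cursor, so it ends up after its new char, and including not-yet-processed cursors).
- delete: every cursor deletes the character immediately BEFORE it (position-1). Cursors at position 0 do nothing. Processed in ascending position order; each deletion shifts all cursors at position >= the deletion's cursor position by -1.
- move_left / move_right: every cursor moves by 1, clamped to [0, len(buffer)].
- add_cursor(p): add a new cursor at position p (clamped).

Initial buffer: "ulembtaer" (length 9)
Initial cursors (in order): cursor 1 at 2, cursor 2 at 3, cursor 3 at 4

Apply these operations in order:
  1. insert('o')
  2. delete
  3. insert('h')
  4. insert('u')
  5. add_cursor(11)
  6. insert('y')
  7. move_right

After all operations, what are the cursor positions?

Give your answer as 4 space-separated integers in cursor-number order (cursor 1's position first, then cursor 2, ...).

Answer: 6 10 14 16

Derivation:
After op 1 (insert('o')): buffer="uloeomobtaer" (len 12), cursors c1@3 c2@5 c3@7, authorship ..1.2.3.....
After op 2 (delete): buffer="ulembtaer" (len 9), cursors c1@2 c2@3 c3@4, authorship .........
After op 3 (insert('h')): buffer="ulhehmhbtaer" (len 12), cursors c1@3 c2@5 c3@7, authorship ..1.2.3.....
After op 4 (insert('u')): buffer="ulhuehumhubtaer" (len 15), cursors c1@4 c2@7 c3@10, authorship ..11.22.33.....
After op 5 (add_cursor(11)): buffer="ulhuehumhubtaer" (len 15), cursors c1@4 c2@7 c3@10 c4@11, authorship ..11.22.33.....
After op 6 (insert('y')): buffer="ulhuyehuymhuybytaer" (len 19), cursors c1@5 c2@9 c3@13 c4@15, authorship ..111.222.333.4....
After op 7 (move_right): buffer="ulhuyehuymhuybytaer" (len 19), cursors c1@6 c2@10 c3@14 c4@16, authorship ..111.222.333.4....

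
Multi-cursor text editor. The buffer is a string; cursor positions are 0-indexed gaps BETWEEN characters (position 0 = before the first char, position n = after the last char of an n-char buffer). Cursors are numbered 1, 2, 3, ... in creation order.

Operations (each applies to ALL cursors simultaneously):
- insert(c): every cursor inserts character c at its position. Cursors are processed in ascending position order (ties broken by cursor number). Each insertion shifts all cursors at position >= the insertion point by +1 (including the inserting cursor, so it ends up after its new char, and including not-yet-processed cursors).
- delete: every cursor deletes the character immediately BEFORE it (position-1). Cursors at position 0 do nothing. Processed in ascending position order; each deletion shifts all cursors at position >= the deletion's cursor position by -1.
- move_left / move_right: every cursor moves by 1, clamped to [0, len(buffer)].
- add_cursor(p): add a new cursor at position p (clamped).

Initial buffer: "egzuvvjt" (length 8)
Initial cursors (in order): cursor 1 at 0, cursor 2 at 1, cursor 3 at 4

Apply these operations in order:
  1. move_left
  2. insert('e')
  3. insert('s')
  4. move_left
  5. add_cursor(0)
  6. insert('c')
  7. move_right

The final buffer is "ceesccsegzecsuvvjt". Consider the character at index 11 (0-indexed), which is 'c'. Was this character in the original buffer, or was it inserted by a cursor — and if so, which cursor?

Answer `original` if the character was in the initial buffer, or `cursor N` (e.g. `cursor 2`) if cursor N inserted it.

Answer: cursor 3

Derivation:
After op 1 (move_left): buffer="egzuvvjt" (len 8), cursors c1@0 c2@0 c3@3, authorship ........
After op 2 (insert('e')): buffer="eeegzeuvvjt" (len 11), cursors c1@2 c2@2 c3@6, authorship 12...3.....
After op 3 (insert('s')): buffer="eessegzesuvvjt" (len 14), cursors c1@4 c2@4 c3@9, authorship 1212...33.....
After op 4 (move_left): buffer="eessegzesuvvjt" (len 14), cursors c1@3 c2@3 c3@8, authorship 1212...33.....
After op 5 (add_cursor(0)): buffer="eessegzesuvvjt" (len 14), cursors c4@0 c1@3 c2@3 c3@8, authorship 1212...33.....
After op 6 (insert('c')): buffer="ceesccsegzecsuvvjt" (len 18), cursors c4@1 c1@6 c2@6 c3@12, authorship 4121122...333.....
After op 7 (move_right): buffer="ceesccsegzecsuvvjt" (len 18), cursors c4@2 c1@7 c2@7 c3@13, authorship 4121122...333.....
Authorship (.=original, N=cursor N): 4 1 2 1 1 2 2 . . . 3 3 3 . . . . .
Index 11: author = 3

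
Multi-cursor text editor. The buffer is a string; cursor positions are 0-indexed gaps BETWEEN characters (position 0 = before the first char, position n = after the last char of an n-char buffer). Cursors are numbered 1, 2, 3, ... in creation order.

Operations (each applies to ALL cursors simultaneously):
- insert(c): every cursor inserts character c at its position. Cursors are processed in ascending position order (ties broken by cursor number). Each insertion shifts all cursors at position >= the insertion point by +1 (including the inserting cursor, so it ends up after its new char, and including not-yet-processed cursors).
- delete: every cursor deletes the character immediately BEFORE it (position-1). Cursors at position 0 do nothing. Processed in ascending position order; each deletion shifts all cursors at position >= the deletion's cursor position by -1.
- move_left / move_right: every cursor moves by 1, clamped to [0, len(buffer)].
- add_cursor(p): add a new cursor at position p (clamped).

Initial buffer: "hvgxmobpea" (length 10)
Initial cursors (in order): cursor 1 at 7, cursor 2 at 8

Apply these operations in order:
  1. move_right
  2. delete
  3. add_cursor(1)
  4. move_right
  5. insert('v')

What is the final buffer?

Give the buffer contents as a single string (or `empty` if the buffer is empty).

Answer: hvvgxmobavv

Derivation:
After op 1 (move_right): buffer="hvgxmobpea" (len 10), cursors c1@8 c2@9, authorship ..........
After op 2 (delete): buffer="hvgxmoba" (len 8), cursors c1@7 c2@7, authorship ........
After op 3 (add_cursor(1)): buffer="hvgxmoba" (len 8), cursors c3@1 c1@7 c2@7, authorship ........
After op 4 (move_right): buffer="hvgxmoba" (len 8), cursors c3@2 c1@8 c2@8, authorship ........
After op 5 (insert('v')): buffer="hvvgxmobavv" (len 11), cursors c3@3 c1@11 c2@11, authorship ..3......12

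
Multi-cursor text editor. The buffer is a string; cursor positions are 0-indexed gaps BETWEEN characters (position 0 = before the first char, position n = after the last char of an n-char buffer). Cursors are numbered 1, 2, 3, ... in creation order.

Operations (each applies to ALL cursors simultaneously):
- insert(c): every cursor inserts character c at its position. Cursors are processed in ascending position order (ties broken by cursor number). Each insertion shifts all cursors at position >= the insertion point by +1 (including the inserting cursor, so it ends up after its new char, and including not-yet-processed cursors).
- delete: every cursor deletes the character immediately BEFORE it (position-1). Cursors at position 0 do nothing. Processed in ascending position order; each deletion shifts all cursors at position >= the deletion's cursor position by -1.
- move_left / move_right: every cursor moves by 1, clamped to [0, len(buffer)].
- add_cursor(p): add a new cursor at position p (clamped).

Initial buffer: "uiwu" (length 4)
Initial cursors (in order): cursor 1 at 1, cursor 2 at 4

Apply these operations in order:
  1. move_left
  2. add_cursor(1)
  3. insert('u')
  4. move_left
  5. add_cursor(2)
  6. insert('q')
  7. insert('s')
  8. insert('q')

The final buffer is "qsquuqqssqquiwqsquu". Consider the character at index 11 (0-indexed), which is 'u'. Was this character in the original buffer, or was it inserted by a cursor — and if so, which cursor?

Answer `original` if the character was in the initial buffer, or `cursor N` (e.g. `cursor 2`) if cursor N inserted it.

After op 1 (move_left): buffer="uiwu" (len 4), cursors c1@0 c2@3, authorship ....
After op 2 (add_cursor(1)): buffer="uiwu" (len 4), cursors c1@0 c3@1 c2@3, authorship ....
After op 3 (insert('u')): buffer="uuuiwuu" (len 7), cursors c1@1 c3@3 c2@6, authorship 1.3..2.
After op 4 (move_left): buffer="uuuiwuu" (len 7), cursors c1@0 c3@2 c2@5, authorship 1.3..2.
After op 5 (add_cursor(2)): buffer="uuuiwuu" (len 7), cursors c1@0 c3@2 c4@2 c2@5, authorship 1.3..2.
After op 6 (insert('q')): buffer="quuqquiwquu" (len 11), cursors c1@1 c3@5 c4@5 c2@9, authorship 11.343..22.
After op 7 (insert('s')): buffer="qsuuqqssuiwqsuu" (len 15), cursors c1@2 c3@8 c4@8 c2@13, authorship 111.34343..222.
After op 8 (insert('q')): buffer="qsquuqqssqquiwqsquu" (len 19), cursors c1@3 c3@11 c4@11 c2@17, authorship 1111.3434343..2222.
Authorship (.=original, N=cursor N): 1 1 1 1 . 3 4 3 4 3 4 3 . . 2 2 2 2 .
Index 11: author = 3

Answer: cursor 3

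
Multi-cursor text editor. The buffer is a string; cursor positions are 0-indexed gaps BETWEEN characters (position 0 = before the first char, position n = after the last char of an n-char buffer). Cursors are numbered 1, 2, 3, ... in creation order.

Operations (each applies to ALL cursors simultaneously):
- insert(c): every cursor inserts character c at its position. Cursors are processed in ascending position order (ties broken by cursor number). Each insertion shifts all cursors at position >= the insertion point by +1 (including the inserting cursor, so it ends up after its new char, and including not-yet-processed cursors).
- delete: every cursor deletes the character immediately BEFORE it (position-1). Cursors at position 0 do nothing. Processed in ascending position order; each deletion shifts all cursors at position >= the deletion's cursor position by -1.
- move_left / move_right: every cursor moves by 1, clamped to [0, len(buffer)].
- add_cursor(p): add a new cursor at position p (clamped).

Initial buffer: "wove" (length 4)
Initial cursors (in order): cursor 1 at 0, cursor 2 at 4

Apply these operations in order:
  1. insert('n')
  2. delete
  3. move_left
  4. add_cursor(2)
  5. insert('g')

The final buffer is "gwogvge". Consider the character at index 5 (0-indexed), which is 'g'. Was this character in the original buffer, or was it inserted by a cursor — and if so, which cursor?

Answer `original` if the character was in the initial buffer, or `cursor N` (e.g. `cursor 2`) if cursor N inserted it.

Answer: cursor 2

Derivation:
After op 1 (insert('n')): buffer="nwoven" (len 6), cursors c1@1 c2@6, authorship 1....2
After op 2 (delete): buffer="wove" (len 4), cursors c1@0 c2@4, authorship ....
After op 3 (move_left): buffer="wove" (len 4), cursors c1@0 c2@3, authorship ....
After op 4 (add_cursor(2)): buffer="wove" (len 4), cursors c1@0 c3@2 c2@3, authorship ....
After op 5 (insert('g')): buffer="gwogvge" (len 7), cursors c1@1 c3@4 c2@6, authorship 1..3.2.
Authorship (.=original, N=cursor N): 1 . . 3 . 2 .
Index 5: author = 2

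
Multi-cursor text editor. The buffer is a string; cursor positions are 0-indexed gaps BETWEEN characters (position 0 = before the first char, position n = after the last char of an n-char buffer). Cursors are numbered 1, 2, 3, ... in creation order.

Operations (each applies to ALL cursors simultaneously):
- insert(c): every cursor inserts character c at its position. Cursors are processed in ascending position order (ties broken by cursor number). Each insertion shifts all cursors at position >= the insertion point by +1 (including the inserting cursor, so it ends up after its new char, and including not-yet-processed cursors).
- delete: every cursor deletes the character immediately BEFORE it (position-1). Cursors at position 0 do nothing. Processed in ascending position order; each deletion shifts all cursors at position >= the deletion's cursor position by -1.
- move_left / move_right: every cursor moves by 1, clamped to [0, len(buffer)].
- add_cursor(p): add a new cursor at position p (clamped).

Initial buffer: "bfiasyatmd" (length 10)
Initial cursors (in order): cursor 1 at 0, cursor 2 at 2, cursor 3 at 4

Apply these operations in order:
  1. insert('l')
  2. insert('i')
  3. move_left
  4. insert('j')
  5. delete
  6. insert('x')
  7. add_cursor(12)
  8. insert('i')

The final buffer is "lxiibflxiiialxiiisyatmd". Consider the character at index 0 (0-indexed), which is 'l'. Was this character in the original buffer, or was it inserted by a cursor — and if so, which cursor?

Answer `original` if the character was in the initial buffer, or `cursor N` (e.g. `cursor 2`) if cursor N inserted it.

Answer: cursor 1

Derivation:
After op 1 (insert('l')): buffer="lbflialsyatmd" (len 13), cursors c1@1 c2@4 c3@7, authorship 1..2..3......
After op 2 (insert('i')): buffer="libfliialisyatmd" (len 16), cursors c1@2 c2@6 c3@10, authorship 11..22..33......
After op 3 (move_left): buffer="libfliialisyatmd" (len 16), cursors c1@1 c2@5 c3@9, authorship 11..22..33......
After op 4 (insert('j')): buffer="ljibfljiialjisyatmd" (len 19), cursors c1@2 c2@7 c3@12, authorship 111..222..333......
After op 5 (delete): buffer="libfliialisyatmd" (len 16), cursors c1@1 c2@5 c3@9, authorship 11..22..33......
After op 6 (insert('x')): buffer="lxibflxiialxisyatmd" (len 19), cursors c1@2 c2@7 c3@12, authorship 111..222..333......
After op 7 (add_cursor(12)): buffer="lxibflxiialxisyatmd" (len 19), cursors c1@2 c2@7 c3@12 c4@12, authorship 111..222..333......
After op 8 (insert('i')): buffer="lxiibflxiiialxiiisyatmd" (len 23), cursors c1@3 c2@9 c3@16 c4@16, authorship 1111..2222..33343......
Authorship (.=original, N=cursor N): 1 1 1 1 . . 2 2 2 2 . . 3 3 3 4 3 . . . . . .
Index 0: author = 1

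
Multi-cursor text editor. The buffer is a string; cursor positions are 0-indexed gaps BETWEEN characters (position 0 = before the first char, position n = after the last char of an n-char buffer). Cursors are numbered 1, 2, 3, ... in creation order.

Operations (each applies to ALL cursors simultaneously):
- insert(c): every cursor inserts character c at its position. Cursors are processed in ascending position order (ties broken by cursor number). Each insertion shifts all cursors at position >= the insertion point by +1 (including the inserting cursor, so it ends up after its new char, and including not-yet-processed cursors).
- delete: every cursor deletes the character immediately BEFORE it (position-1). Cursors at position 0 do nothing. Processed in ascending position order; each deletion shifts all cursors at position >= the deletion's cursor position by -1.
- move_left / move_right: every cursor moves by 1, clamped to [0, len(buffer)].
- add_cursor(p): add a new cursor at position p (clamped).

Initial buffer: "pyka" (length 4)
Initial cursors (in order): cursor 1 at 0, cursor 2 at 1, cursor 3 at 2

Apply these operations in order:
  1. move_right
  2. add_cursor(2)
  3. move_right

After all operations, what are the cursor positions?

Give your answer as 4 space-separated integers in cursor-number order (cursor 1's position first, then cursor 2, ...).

Answer: 2 3 4 3

Derivation:
After op 1 (move_right): buffer="pyka" (len 4), cursors c1@1 c2@2 c3@3, authorship ....
After op 2 (add_cursor(2)): buffer="pyka" (len 4), cursors c1@1 c2@2 c4@2 c3@3, authorship ....
After op 3 (move_right): buffer="pyka" (len 4), cursors c1@2 c2@3 c4@3 c3@4, authorship ....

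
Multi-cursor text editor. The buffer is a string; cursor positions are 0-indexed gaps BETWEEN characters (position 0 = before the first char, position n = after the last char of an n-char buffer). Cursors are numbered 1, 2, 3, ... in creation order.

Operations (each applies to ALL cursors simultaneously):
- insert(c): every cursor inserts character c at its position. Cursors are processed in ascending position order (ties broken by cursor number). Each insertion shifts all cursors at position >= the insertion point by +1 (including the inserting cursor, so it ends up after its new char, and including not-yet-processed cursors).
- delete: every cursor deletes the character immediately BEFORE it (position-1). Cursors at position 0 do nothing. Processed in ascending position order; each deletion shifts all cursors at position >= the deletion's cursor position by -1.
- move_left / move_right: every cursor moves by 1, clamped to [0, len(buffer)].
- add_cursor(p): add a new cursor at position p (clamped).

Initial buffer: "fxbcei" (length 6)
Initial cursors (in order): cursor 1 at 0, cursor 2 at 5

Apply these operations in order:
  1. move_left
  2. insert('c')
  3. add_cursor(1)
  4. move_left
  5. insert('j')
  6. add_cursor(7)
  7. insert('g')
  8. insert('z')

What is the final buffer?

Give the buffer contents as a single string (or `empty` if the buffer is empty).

Answer: jjggzzcfxbcgzjgzcei

Derivation:
After op 1 (move_left): buffer="fxbcei" (len 6), cursors c1@0 c2@4, authorship ......
After op 2 (insert('c')): buffer="cfxbccei" (len 8), cursors c1@1 c2@6, authorship 1....2..
After op 3 (add_cursor(1)): buffer="cfxbccei" (len 8), cursors c1@1 c3@1 c2@6, authorship 1....2..
After op 4 (move_left): buffer="cfxbccei" (len 8), cursors c1@0 c3@0 c2@5, authorship 1....2..
After op 5 (insert('j')): buffer="jjcfxbcjcei" (len 11), cursors c1@2 c3@2 c2@8, authorship 131....22..
After op 6 (add_cursor(7)): buffer="jjcfxbcjcei" (len 11), cursors c1@2 c3@2 c4@7 c2@8, authorship 131....22..
After op 7 (insert('g')): buffer="jjggcfxbcgjgcei" (len 15), cursors c1@4 c3@4 c4@10 c2@12, authorship 13131....4222..
After op 8 (insert('z')): buffer="jjggzzcfxbcgzjgzcei" (len 19), cursors c1@6 c3@6 c4@13 c2@16, authorship 1313131....442222..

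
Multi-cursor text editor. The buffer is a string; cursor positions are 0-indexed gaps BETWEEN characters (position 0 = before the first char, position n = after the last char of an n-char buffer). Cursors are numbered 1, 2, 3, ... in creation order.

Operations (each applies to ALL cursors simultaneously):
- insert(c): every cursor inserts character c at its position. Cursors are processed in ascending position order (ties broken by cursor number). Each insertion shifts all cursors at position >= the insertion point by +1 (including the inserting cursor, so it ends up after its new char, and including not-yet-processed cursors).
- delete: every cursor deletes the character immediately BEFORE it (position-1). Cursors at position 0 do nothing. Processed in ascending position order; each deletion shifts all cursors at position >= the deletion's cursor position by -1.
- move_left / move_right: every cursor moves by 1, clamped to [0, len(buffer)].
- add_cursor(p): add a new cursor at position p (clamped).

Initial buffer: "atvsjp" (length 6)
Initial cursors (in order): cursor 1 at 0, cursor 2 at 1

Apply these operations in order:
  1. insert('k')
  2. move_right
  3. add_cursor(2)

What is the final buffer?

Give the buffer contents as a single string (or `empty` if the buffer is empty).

After op 1 (insert('k')): buffer="kaktvsjp" (len 8), cursors c1@1 c2@3, authorship 1.2.....
After op 2 (move_right): buffer="kaktvsjp" (len 8), cursors c1@2 c2@4, authorship 1.2.....
After op 3 (add_cursor(2)): buffer="kaktvsjp" (len 8), cursors c1@2 c3@2 c2@4, authorship 1.2.....

Answer: kaktvsjp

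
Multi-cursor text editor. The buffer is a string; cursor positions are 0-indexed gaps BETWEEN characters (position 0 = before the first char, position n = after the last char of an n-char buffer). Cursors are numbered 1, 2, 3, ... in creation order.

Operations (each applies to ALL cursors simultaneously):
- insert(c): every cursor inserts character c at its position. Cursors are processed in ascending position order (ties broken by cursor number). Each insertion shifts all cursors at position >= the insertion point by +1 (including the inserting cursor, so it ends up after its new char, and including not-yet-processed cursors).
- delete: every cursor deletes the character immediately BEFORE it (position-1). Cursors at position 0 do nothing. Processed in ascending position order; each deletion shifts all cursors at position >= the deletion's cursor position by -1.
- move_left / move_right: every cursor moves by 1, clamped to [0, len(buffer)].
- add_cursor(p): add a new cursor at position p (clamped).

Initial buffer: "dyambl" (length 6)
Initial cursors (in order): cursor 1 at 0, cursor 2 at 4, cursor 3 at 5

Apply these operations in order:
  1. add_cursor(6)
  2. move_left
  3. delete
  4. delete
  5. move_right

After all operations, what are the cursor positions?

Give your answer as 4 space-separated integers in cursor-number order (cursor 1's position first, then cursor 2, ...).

Answer: 1 1 1 1

Derivation:
After op 1 (add_cursor(6)): buffer="dyambl" (len 6), cursors c1@0 c2@4 c3@5 c4@6, authorship ......
After op 2 (move_left): buffer="dyambl" (len 6), cursors c1@0 c2@3 c3@4 c4@5, authorship ......
After op 3 (delete): buffer="dyl" (len 3), cursors c1@0 c2@2 c3@2 c4@2, authorship ...
After op 4 (delete): buffer="l" (len 1), cursors c1@0 c2@0 c3@0 c4@0, authorship .
After op 5 (move_right): buffer="l" (len 1), cursors c1@1 c2@1 c3@1 c4@1, authorship .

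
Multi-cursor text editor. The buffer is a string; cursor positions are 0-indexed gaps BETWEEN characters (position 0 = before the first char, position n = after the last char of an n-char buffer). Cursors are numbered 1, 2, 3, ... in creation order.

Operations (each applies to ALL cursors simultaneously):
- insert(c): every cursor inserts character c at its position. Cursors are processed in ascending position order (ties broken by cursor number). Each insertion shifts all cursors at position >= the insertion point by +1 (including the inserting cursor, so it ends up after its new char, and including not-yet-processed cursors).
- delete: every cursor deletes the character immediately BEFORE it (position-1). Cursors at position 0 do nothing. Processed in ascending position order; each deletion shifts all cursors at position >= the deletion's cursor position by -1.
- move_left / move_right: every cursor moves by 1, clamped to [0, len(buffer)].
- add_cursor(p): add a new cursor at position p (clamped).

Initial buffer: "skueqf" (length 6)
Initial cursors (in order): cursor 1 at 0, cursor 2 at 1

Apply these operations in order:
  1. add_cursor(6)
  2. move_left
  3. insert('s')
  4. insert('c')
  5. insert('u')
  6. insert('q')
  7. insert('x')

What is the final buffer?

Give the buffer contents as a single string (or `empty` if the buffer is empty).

Answer: ssccuuqqxxskueqscuqxf

Derivation:
After op 1 (add_cursor(6)): buffer="skueqf" (len 6), cursors c1@0 c2@1 c3@6, authorship ......
After op 2 (move_left): buffer="skueqf" (len 6), cursors c1@0 c2@0 c3@5, authorship ......
After op 3 (insert('s')): buffer="ssskueqsf" (len 9), cursors c1@2 c2@2 c3@8, authorship 12.....3.
After op 4 (insert('c')): buffer="ssccskueqscf" (len 12), cursors c1@4 c2@4 c3@11, authorship 1212.....33.
After op 5 (insert('u')): buffer="ssccuuskueqscuf" (len 15), cursors c1@6 c2@6 c3@14, authorship 121212.....333.
After op 6 (insert('q')): buffer="ssccuuqqskueqscuqf" (len 18), cursors c1@8 c2@8 c3@17, authorship 12121212.....3333.
After op 7 (insert('x')): buffer="ssccuuqqxxskueqscuqxf" (len 21), cursors c1@10 c2@10 c3@20, authorship 1212121212.....33333.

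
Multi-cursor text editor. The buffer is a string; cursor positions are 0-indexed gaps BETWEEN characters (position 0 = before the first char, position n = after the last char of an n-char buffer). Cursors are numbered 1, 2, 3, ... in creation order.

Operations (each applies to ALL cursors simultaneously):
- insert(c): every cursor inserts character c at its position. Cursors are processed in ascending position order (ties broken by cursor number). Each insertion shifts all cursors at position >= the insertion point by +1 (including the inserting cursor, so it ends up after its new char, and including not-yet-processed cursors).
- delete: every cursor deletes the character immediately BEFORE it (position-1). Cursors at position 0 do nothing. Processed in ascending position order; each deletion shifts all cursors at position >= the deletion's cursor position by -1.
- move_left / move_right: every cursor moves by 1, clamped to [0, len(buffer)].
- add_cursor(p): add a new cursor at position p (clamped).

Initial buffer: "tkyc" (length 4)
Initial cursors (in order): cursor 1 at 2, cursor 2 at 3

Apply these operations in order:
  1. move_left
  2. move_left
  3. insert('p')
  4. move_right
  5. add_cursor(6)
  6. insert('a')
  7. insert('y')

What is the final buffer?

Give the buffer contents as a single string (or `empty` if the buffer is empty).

Answer: ptaypkayycay

Derivation:
After op 1 (move_left): buffer="tkyc" (len 4), cursors c1@1 c2@2, authorship ....
After op 2 (move_left): buffer="tkyc" (len 4), cursors c1@0 c2@1, authorship ....
After op 3 (insert('p')): buffer="ptpkyc" (len 6), cursors c1@1 c2@3, authorship 1.2...
After op 4 (move_right): buffer="ptpkyc" (len 6), cursors c1@2 c2@4, authorship 1.2...
After op 5 (add_cursor(6)): buffer="ptpkyc" (len 6), cursors c1@2 c2@4 c3@6, authorship 1.2...
After op 6 (insert('a')): buffer="ptapkayca" (len 9), cursors c1@3 c2@6 c3@9, authorship 1.12.2..3
After op 7 (insert('y')): buffer="ptaypkayycay" (len 12), cursors c1@4 c2@8 c3@12, authorship 1.112.22..33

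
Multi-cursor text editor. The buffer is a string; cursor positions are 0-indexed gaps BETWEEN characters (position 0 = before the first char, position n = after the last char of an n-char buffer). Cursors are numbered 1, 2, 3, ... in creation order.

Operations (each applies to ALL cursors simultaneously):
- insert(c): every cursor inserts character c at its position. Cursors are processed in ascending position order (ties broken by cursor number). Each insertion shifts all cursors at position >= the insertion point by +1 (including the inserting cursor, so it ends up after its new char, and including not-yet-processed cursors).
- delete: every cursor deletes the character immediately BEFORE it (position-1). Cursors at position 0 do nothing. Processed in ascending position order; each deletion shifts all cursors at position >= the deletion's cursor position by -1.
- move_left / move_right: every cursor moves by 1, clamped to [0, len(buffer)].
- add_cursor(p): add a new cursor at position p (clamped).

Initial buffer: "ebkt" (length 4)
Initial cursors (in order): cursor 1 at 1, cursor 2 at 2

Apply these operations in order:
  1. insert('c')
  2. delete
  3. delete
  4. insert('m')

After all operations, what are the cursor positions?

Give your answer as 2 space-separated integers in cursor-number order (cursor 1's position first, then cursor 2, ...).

Answer: 2 2

Derivation:
After op 1 (insert('c')): buffer="ecbckt" (len 6), cursors c1@2 c2@4, authorship .1.2..
After op 2 (delete): buffer="ebkt" (len 4), cursors c1@1 c2@2, authorship ....
After op 3 (delete): buffer="kt" (len 2), cursors c1@0 c2@0, authorship ..
After op 4 (insert('m')): buffer="mmkt" (len 4), cursors c1@2 c2@2, authorship 12..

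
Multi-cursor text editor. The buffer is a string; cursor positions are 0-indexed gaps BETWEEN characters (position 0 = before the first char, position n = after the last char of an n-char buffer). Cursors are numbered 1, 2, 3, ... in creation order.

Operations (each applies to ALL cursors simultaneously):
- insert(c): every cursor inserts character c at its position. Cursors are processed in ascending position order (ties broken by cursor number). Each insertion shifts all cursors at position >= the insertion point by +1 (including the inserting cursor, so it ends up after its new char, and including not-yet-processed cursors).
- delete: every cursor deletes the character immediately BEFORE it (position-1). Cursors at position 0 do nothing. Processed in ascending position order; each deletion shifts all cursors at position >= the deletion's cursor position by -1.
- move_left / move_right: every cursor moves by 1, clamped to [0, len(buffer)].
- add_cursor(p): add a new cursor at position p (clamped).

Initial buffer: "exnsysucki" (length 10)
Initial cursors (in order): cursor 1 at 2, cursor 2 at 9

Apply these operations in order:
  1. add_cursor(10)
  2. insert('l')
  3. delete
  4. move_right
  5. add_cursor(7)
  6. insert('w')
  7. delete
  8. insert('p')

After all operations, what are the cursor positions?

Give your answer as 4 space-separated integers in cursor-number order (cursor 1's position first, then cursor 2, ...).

Answer: 4 14 14 9

Derivation:
After op 1 (add_cursor(10)): buffer="exnsysucki" (len 10), cursors c1@2 c2@9 c3@10, authorship ..........
After op 2 (insert('l')): buffer="exlnsysucklil" (len 13), cursors c1@3 c2@11 c3@13, authorship ..1.......2.3
After op 3 (delete): buffer="exnsysucki" (len 10), cursors c1@2 c2@9 c3@10, authorship ..........
After op 4 (move_right): buffer="exnsysucki" (len 10), cursors c1@3 c2@10 c3@10, authorship ..........
After op 5 (add_cursor(7)): buffer="exnsysucki" (len 10), cursors c1@3 c4@7 c2@10 c3@10, authorship ..........
After op 6 (insert('w')): buffer="exnwsysuwckiww" (len 14), cursors c1@4 c4@9 c2@14 c3@14, authorship ...1....4...23
After op 7 (delete): buffer="exnsysucki" (len 10), cursors c1@3 c4@7 c2@10 c3@10, authorship ..........
After op 8 (insert('p')): buffer="exnpsysupckipp" (len 14), cursors c1@4 c4@9 c2@14 c3@14, authorship ...1....4...23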